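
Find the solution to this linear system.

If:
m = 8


Then:
m = 8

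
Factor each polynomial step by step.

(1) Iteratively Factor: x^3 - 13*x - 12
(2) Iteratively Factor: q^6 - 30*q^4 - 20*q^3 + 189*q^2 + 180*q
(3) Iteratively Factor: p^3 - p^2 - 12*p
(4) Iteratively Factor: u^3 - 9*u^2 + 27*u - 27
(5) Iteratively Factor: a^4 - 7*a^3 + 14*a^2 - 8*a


(1) = (x + 3)*(x^2 - 3*x - 4) = (x - 4)*(x + 3)*(x + 1)
(2) = (q + 4)*(q^5 - 4*q^4 - 14*q^3 + 36*q^2 + 45*q) = (q + 3)*(q + 4)*(q^4 - 7*q^3 + 7*q^2 + 15*q) = (q + 1)*(q + 3)*(q + 4)*(q^3 - 8*q^2 + 15*q) = (q - 3)*(q + 1)*(q + 3)*(q + 4)*(q^2 - 5*q) = (q - 5)*(q - 3)*(q + 1)*(q + 3)*(q + 4)*(q)
(3) = (p - 4)*(p^2 + 3*p) = p*(p - 4)*(p + 3)
(4) = (u - 3)*(u^2 - 6*u + 9) = (u - 3)^2*(u - 3)
(5) = (a)*(a^3 - 7*a^2 + 14*a - 8) = a*(a - 1)*(a^2 - 6*a + 8) = a*(a - 4)*(a - 1)*(a - 2)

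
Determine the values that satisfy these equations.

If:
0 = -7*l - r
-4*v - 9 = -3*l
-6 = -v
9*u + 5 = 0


Then:
l = 11
r = -77
u = -5/9
v = 6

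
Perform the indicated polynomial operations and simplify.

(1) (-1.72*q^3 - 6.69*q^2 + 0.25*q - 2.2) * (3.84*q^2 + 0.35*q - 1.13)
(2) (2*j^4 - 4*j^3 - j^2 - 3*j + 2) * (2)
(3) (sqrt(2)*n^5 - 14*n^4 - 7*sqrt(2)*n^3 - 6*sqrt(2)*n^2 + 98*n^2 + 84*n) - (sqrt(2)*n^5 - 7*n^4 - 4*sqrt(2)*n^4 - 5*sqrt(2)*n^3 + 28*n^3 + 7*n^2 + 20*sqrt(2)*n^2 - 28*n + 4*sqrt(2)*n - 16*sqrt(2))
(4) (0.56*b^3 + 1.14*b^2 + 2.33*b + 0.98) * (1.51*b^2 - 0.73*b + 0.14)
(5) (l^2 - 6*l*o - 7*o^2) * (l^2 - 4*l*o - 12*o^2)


(1) = -6.6048*q^5 - 26.2916*q^4 + 0.5621*q^3 - 0.8008*q^2 - 1.0525*q + 2.486
(2) = 4*j^4 - 8*j^3 - 2*j^2 - 6*j + 4
(3) = -7*n^4 + 4*sqrt(2)*n^4 - 28*n^3 - 2*sqrt(2)*n^3 - 26*sqrt(2)*n^2 + 91*n^2 - 4*sqrt(2)*n + 112*n + 16*sqrt(2)
(4) = 0.8456*b^5 + 1.3126*b^4 + 2.7645*b^3 - 0.0615*b^2 - 0.3892*b + 0.1372
(5) = l^4 - 10*l^3*o + 5*l^2*o^2 + 100*l*o^3 + 84*o^4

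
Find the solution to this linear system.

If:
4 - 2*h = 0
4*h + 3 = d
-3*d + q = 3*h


Then:
d = 11
h = 2
q = 39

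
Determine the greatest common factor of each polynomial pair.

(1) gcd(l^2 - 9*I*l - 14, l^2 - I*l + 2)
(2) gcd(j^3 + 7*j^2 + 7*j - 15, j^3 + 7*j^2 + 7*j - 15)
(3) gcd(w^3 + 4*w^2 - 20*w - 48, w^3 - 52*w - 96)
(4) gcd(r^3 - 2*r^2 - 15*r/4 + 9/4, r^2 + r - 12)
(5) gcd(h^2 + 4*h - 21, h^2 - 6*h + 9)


(1) = l - 2*I
(2) = j^3 + 7*j^2 + 7*j - 15
(3) = gcd((w - 4)*(w + 2)*(w + 6), (w - 8)*(w + 2)*(w + 6)) = w^2 + 8*w + 12
(4) = gcd((r - 3)*(r - 1/2)*(r + 3/2), (r - 3)*(r + 4)) = r - 3
(5) = gcd((h - 3)*(h + 7), (h - 3)^2) = h - 3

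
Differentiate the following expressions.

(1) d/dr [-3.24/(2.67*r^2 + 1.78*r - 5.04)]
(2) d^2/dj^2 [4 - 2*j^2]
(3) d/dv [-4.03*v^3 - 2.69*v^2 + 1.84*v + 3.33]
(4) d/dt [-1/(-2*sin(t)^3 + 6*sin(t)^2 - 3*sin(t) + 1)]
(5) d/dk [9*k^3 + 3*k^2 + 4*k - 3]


(1) = (17.3016*r + 5.7672)/(2.67*r^2 + 1.78*r - 5.04)^2
(2) = -4
(3) = -12.09*v^2 - 5.38*v + 1.84
(4) = 3*(4*sin(t) + cos(2*t) - 2)*cos(t)/(2*sin(t)^3 - 6*sin(t)^2 + 3*sin(t) - 1)^2
(5) = 27*k^2 + 6*k + 4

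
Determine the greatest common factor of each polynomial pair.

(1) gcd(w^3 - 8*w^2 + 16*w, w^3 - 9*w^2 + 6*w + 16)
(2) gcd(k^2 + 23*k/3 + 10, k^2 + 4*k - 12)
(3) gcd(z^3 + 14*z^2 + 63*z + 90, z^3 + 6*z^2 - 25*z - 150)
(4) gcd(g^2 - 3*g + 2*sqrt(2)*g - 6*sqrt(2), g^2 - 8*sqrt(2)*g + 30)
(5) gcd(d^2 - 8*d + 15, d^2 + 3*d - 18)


(1) = 1
(2) = k + 6
(3) = gcd((z + 3)*(z + 5)*(z + 6), (z - 5)*(z + 5)*(z + 6)) = z^2 + 11*z + 30
(4) = 1
(5) = d - 3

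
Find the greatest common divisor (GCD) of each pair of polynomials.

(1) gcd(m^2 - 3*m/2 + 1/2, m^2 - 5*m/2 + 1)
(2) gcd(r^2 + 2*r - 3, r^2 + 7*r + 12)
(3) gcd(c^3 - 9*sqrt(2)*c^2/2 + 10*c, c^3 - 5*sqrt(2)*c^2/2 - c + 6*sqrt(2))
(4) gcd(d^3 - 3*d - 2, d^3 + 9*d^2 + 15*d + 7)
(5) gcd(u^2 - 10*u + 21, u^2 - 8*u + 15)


(1) = m - 1/2
(2) = gcd((r - 1)*(r + 3), (r + 3)*(r + 4)) = r + 3
(3) = c - 2*sqrt(2)
(4) = gcd((d - 2)*(d + 1)^2, (d + 1)^2*(d + 7)) = d^2 + 2*d + 1
(5) = gcd((u - 7)*(u - 3), (u - 5)*(u - 3)) = u - 3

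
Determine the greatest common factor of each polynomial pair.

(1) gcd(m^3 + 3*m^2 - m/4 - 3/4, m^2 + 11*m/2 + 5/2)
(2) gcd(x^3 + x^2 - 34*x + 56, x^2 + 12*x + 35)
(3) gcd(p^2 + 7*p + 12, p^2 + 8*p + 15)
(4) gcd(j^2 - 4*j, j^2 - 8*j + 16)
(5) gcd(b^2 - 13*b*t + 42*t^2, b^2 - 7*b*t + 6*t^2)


(1) = m + 1/2
(2) = gcd((x - 4)*(x - 2)*(x + 7), (x + 5)*(x + 7)) = x + 7
(3) = gcd((p + 3)*(p + 4), (p + 3)*(p + 5)) = p + 3
(4) = j - 4
(5) = gcd((b - 7*t)*(b - 6*t), (b - 6*t)*(b - t)) = -b + 6*t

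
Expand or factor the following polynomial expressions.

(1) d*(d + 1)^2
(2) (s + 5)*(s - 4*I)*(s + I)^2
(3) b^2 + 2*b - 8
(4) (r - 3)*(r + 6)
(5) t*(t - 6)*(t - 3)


(1) = d^3 + 2*d^2 + d
(2) = s^4 + 5*s^3 - 2*I*s^3 + 7*s^2 - 10*I*s^2 + 35*s + 4*I*s + 20*I
(3) = (b - 2)*(b + 4)
(4) = r^2 + 3*r - 18
(5) = t^3 - 9*t^2 + 18*t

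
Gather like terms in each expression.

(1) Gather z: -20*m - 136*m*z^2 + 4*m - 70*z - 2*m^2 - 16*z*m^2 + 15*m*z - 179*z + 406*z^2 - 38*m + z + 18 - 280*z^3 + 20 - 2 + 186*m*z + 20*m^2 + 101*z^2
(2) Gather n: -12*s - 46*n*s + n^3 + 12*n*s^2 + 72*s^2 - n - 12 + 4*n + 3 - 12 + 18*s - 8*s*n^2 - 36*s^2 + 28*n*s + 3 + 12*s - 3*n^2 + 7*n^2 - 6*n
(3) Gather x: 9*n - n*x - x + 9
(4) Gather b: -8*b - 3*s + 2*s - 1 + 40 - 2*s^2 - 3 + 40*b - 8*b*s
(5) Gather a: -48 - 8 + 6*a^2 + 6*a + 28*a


(1) = 18*m^2 - 54*m - 280*z^3 + z^2*(507 - 136*m) + z*(-16*m^2 + 201*m - 248) + 36
(2) = n^3 + n^2*(4 - 8*s) + n*(12*s^2 - 18*s - 3) + 36*s^2 + 18*s - 18
(3) = 9*n + x*(-n - 1) + 9
(4) = b*(32 - 8*s) - 2*s^2 - s + 36
(5) = 6*a^2 + 34*a - 56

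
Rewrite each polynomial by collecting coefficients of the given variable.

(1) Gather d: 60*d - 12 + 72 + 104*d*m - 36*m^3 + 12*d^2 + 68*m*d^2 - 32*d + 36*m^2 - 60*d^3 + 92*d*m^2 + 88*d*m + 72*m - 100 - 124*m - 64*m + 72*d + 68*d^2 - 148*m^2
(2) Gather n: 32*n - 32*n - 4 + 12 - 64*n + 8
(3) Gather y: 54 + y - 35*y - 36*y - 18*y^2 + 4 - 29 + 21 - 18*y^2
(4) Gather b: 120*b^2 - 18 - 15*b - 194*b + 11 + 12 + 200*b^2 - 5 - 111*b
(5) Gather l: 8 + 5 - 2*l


(1) = -60*d^3 + d^2*(68*m + 80) + d*(92*m^2 + 192*m + 100) - 36*m^3 - 112*m^2 - 116*m - 40
(2) = 16 - 64*n
(3) = -36*y^2 - 70*y + 50
(4) = 320*b^2 - 320*b
(5) = 13 - 2*l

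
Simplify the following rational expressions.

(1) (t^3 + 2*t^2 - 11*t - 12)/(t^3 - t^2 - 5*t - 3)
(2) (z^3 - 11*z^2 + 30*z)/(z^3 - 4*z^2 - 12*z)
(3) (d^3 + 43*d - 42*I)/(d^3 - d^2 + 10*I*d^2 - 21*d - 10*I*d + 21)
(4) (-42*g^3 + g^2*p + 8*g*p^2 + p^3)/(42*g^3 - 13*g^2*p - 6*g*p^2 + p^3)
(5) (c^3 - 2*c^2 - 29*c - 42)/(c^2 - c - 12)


(1) = (t + 4)/(t + 1)
(2) = (z - 5)/(z + 2)
(3) = (d^2 - 7*I*d - 6)/(d^2 + d*(-1 + 3*I) - 3*I)
(4) = (7*g + p)/(-7*g + p)
(5) = (c^2 - 5*c - 14)/(c - 4)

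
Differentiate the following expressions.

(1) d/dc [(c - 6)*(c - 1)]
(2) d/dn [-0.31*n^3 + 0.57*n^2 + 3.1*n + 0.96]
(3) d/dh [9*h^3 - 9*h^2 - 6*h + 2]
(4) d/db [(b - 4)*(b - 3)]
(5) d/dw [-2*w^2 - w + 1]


(1) = 2*c - 7
(2) = -0.93*n^2 + 1.14*n + 3.1
(3) = 27*h^2 - 18*h - 6
(4) = 2*b - 7
(5) = -4*w - 1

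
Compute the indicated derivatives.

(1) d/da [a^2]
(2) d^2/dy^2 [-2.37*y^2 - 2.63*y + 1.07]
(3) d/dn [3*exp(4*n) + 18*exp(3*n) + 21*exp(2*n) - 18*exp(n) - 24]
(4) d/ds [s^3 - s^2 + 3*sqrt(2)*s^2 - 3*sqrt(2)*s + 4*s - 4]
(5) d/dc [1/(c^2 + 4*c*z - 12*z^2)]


(1) = 2*a
(2) = -4.74000000000000
(3) = (12*exp(3*n) + 54*exp(2*n) + 42*exp(n) - 18)*exp(n)
(4) = 3*s^2 - 2*s + 6*sqrt(2)*s - 3*sqrt(2) + 4
(5) = 2*(-c - 2*z)/(c^2 + 4*c*z - 12*z^2)^2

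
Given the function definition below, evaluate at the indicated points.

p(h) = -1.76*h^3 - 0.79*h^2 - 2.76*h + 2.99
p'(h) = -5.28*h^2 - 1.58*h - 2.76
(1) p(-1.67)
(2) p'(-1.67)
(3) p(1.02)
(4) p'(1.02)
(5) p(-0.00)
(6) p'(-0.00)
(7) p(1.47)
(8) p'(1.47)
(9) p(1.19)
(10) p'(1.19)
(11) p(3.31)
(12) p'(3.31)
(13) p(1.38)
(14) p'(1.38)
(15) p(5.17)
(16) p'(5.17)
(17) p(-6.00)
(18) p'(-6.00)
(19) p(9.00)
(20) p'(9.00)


(1) = 13.59
(2) = -14.85
(3) = -2.51
(4) = -9.86
(5) = 2.99
(6) = -2.76
(7) = -8.36
(8) = -16.49
(9) = -4.38
(10) = -12.12
(11) = -78.63
(12) = -65.84
(13) = -6.95
(14) = -15.00
(15) = -275.61
(16) = -152.06
(17) = 371.27
(18) = -183.36
(19) = -1368.88
(20) = -444.66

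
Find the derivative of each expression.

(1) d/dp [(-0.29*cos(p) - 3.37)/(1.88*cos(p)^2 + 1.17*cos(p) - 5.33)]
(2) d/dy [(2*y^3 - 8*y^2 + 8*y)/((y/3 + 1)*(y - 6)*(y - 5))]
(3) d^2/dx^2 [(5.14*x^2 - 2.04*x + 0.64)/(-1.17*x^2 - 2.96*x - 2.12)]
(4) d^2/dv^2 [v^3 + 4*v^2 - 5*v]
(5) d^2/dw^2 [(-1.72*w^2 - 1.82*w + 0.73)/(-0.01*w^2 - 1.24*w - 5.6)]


(1) = (0.5452*sin(p)^2 - 12.6712*cos(p) - 6.0338)*sin(p)/(1.88*cos(p)^2 + 1.17*cos(p) - 5.33)^2
(2) = 12*(-2*y^4 - 7*y^3 + 157*y^2 - 360*y + 180)/(y^6 - 16*y^5 + 58*y^4 + 228*y^3 - 1431*y^2 - 540*y + 8100)
(3) = (41.186808*x^3 + 71.23896*x^2 - 43.658784*x - 79.845184)/(1.601613*x^6 + 12.155832*x^5 + 39.45942*x^4 + 69.98624*x^3 + 71.49912*x^2 + 39.910272*x + 9.528128)
(4) = 6*v + 8
(5) = (-0.042292*w^3 - 0.578358*w^2 - 0.665832*w + 80.439104)/(1.0e-6*w^6 + 0.000372*w^5 + 0.047808*w^4 + 2.323264*w^3 + 26.77248*w^2 + 116.6592*w + 175.616)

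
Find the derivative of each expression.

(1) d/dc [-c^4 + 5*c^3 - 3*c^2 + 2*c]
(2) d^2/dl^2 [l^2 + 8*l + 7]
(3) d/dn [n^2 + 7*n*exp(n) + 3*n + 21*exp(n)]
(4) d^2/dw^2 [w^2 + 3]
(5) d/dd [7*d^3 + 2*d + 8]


(1) = -4*c^3 + 15*c^2 - 6*c + 2
(2) = 2
(3) = 7*n*exp(n) + 2*n + 28*exp(n) + 3
(4) = 2
(5) = 21*d^2 + 2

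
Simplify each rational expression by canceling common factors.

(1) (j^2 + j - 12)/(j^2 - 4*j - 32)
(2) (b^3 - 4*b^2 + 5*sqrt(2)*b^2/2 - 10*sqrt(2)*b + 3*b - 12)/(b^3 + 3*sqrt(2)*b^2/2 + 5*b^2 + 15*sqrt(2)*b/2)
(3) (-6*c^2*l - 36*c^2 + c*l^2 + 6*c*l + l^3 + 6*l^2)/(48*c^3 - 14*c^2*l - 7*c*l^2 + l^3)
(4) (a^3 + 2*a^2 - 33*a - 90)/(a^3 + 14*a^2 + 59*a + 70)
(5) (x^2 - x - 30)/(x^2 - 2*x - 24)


(1) = (j - 3)/(j - 8)
(2) = (4*b^2 + b*(-16 + 4*sqrt(2)) - 16*sqrt(2))/(4*b^2 + 20*b)
(3) = (-l - 6)/(8*c - l)
(4) = (a^2 - 3*a - 18)/(a^2 + 9*a + 14)
(5) = (x + 5)/(x + 4)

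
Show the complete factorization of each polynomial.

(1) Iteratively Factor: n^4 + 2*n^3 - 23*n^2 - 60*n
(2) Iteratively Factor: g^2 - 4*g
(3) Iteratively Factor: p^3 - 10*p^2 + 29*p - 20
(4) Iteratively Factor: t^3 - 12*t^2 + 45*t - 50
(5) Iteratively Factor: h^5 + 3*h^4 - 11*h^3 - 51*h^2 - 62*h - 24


(1) = (n + 3)*(n^3 - n^2 - 20*n) = n*(n + 3)*(n^2 - n - 20) = n*(n + 3)*(n + 4)*(n - 5)
(2) = (g)*(g - 4)
(3) = (p - 4)*(p^2 - 6*p + 5) = (p - 4)*(p - 1)*(p - 5)
(4) = (t - 5)*(t^2 - 7*t + 10) = (t - 5)*(t - 2)*(t - 5)
(5) = (h - 4)*(h^4 + 7*h^3 + 17*h^2 + 17*h + 6) = (h - 4)*(h + 3)*(h^3 + 4*h^2 + 5*h + 2) = (h - 4)*(h + 2)*(h + 3)*(h^2 + 2*h + 1) = (h - 4)*(h + 1)*(h + 2)*(h + 3)*(h + 1)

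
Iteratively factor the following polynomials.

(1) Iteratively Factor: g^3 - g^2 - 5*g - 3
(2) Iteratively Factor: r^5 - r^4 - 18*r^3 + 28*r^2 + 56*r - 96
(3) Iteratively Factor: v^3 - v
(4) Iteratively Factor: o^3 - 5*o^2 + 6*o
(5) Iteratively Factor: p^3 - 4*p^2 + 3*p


(1) = (g - 3)*(g^2 + 2*g + 1) = (g - 3)*(g + 1)*(g + 1)
(2) = (r - 2)*(r^4 + r^3 - 16*r^2 - 4*r + 48) = (r - 2)^2*(r^3 + 3*r^2 - 10*r - 24) = (r - 2)^2*(r + 4)*(r^2 - r - 6) = (r - 3)*(r - 2)^2*(r + 4)*(r + 2)
(3) = (v - 1)*(v^2 + v) = (v - 1)*(v + 1)*(v)
(4) = (o - 2)*(o^2 - 3*o) = (o - 3)*(o - 2)*(o)
(5) = (p)*(p^2 - 4*p + 3) = p*(p - 1)*(p - 3)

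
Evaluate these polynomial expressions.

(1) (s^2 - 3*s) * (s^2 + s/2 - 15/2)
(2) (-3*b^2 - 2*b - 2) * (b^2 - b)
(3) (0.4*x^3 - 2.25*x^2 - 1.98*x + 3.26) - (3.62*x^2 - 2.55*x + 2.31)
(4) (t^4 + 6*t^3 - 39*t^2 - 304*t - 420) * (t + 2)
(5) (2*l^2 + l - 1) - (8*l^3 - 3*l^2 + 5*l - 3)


(1) = s^4 - 5*s^3/2 - 9*s^2 + 45*s/2
(2) = -3*b^4 + b^3 + 2*b
(3) = 0.4*x^3 - 5.87*x^2 + 0.57*x + 0.95
(4) = t^5 + 8*t^4 - 27*t^3 - 382*t^2 - 1028*t - 840
(5) = -8*l^3 + 5*l^2 - 4*l + 2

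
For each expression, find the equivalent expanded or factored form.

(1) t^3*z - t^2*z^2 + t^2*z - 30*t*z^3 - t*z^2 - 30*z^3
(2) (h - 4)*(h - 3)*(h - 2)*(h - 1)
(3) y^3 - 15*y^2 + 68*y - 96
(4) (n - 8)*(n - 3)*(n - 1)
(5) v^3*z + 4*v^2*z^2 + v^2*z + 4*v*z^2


(1) = (t - 6*z)*(t + 5*z)*(t*z + z)
(2) = h^4 - 10*h^3 + 35*h^2 - 50*h + 24
(3) = (y - 8)*(y - 4)*(y - 3)
(4) = n^3 - 12*n^2 + 35*n - 24
(5) = v*(v + 4*z)*(v*z + z)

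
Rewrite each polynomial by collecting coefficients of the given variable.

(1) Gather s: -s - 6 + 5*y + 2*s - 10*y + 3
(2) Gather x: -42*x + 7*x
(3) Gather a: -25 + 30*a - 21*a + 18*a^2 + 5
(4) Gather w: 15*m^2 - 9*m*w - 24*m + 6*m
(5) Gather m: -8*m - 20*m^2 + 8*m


(1) = s - 5*y - 3
(2) = -35*x
(3) = 18*a^2 + 9*a - 20
(4) = 15*m^2 - 9*m*w - 18*m
(5) = -20*m^2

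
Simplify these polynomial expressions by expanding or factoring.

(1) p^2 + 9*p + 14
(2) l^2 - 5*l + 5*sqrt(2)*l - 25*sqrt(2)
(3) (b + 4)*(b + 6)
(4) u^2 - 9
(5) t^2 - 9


(1) = (p + 2)*(p + 7)
(2) = (l - 5)*(l + 5*sqrt(2))
(3) = b^2 + 10*b + 24
(4) = (u - 3)*(u + 3)
(5) = (t - 3)*(t + 3)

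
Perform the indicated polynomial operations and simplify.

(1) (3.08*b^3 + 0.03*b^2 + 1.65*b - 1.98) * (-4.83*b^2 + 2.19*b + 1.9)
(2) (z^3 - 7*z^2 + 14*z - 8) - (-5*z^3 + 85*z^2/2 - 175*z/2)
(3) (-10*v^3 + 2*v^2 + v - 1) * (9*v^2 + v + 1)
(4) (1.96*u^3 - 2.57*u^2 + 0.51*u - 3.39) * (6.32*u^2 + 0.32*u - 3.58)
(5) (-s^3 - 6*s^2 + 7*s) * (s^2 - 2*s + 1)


(1) = -14.8764*b^5 + 6.6003*b^4 - 2.0518*b^3 + 13.2339*b^2 - 1.2012*b - 3.762
(2) = 6*z^3 - 99*z^2/2 + 203*z/2 - 8
(3) = -90*v^5 + 8*v^4 + v^3 - 6*v^2 - 1
(4) = 12.3872*u^5 - 15.6152*u^4 - 4.616*u^3 - 12.061*u^2 - 2.9106*u + 12.1362
(5) = -s^5 - 4*s^4 + 18*s^3 - 20*s^2 + 7*s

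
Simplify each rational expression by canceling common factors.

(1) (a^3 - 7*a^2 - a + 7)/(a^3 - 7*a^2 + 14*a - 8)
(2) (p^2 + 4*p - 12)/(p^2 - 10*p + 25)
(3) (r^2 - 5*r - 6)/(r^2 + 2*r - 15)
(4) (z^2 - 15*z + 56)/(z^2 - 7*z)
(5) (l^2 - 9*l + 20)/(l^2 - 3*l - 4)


(1) = (a^2 - 6*a - 7)/(a^2 - 6*a + 8)
(2) = (p^2 + 4*p - 12)/(p^2 - 10*p + 25)
(3) = (r^2 - 5*r - 6)/(r^2 + 2*r - 15)
(4) = (z - 8)/z
(5) = (l - 5)/(l + 1)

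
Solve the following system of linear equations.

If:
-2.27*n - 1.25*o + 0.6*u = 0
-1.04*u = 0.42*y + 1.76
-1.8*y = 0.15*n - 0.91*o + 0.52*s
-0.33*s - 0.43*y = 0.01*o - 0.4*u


Then:
n = 0.171838593518322 - 0.571945827155264*y
o = 0.844807468267805*y - 1.12436657813697
s = -1.81814101885194*y - 2.01721033679305
u = -0.403846153846154*y - 1.69230769230769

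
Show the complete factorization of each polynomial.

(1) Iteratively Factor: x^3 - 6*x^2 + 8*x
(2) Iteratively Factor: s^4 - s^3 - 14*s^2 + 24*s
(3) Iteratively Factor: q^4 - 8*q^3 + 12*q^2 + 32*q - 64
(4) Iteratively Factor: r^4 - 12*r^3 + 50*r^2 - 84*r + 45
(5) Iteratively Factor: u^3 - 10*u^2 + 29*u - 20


(1) = (x)*(x^2 - 6*x + 8) = x*(x - 4)*(x - 2)
(2) = (s - 2)*(s^3 + s^2 - 12*s) = s*(s - 2)*(s^2 + s - 12) = s*(s - 2)*(s + 4)*(s - 3)
(3) = (q - 4)*(q^3 - 4*q^2 - 4*q + 16) = (q - 4)*(q - 2)*(q^2 - 2*q - 8) = (q - 4)*(q - 2)*(q + 2)*(q - 4)
(4) = (r - 5)*(r^3 - 7*r^2 + 15*r - 9) = (r - 5)*(r - 3)*(r^2 - 4*r + 3) = (r - 5)*(r - 3)^2*(r - 1)
(5) = (u - 1)*(u^2 - 9*u + 20) = (u - 5)*(u - 1)*(u - 4)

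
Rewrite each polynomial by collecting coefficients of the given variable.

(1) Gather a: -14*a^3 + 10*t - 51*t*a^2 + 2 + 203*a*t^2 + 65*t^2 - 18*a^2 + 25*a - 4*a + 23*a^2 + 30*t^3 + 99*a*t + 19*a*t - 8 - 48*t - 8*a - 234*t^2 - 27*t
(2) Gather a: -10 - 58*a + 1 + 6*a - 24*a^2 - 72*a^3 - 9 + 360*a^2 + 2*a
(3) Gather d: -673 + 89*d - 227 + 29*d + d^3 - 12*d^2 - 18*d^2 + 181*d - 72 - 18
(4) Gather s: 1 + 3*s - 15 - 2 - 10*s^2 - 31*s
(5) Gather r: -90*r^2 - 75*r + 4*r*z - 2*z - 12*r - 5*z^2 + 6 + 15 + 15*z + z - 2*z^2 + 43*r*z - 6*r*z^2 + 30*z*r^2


(1) = -14*a^3 + a^2*(5 - 51*t) + a*(203*t^2 + 118*t + 13) + 30*t^3 - 169*t^2 - 65*t - 6
(2) = -72*a^3 + 336*a^2 - 50*a - 18
(3) = d^3 - 30*d^2 + 299*d - 990
(4) = -10*s^2 - 28*s - 16
(5) = r^2*(30*z - 90) + r*(-6*z^2 + 47*z - 87) - 7*z^2 + 14*z + 21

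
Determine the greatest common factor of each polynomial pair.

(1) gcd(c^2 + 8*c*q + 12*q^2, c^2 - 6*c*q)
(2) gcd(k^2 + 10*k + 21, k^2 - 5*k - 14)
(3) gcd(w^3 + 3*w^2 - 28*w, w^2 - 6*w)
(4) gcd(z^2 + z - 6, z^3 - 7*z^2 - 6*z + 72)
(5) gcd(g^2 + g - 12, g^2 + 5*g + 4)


(1) = 1
(2) = gcd((k + 3)*(k + 7), (k - 7)*(k + 2)) = 1
(3) = gcd(w*(w - 4)*(w + 7), w*(w - 6)) = w
(4) = gcd((z - 2)*(z + 3), (z - 6)*(z - 4)*(z + 3)) = z + 3
(5) = g + 4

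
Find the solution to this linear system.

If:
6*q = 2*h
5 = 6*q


Then:
h = 5/2
q = 5/6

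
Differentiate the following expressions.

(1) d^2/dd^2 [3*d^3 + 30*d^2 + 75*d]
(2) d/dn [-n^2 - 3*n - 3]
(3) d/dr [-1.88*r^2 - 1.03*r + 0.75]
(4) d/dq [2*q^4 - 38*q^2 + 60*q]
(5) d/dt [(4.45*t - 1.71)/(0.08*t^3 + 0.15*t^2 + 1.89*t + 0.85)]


(1) = 18*d + 60
(2) = -2*n - 3
(3) = -3.76*r - 1.03
(4) = 8*q^3 - 76*q + 60
(5) = (-0.712*t^3 - 0.2571*t^2 + 0.513*t + 7.0144)/(0.0064*t^6 + 0.024*t^5 + 0.3249*t^4 + 0.703*t^3 + 3.8271*t^2 + 3.213*t + 0.7225)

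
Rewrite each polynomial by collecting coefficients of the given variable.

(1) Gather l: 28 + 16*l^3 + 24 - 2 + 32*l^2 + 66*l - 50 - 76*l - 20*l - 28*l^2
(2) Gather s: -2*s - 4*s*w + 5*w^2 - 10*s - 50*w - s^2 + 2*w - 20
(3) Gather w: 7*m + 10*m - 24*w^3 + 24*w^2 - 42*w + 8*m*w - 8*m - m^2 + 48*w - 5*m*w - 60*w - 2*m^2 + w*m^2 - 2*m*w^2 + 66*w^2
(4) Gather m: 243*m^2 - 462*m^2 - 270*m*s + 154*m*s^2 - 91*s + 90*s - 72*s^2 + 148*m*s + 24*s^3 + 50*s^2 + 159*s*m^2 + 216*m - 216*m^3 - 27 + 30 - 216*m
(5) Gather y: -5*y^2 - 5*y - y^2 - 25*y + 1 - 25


(1) = 16*l^3 + 4*l^2 - 30*l
(2) = -s^2 + s*(-4*w - 12) + 5*w^2 - 48*w - 20
(3) = -3*m^2 + 9*m - 24*w^3 + w^2*(90 - 2*m) + w*(m^2 + 3*m - 54)
(4) = -216*m^3 + m^2*(159*s - 219) + m*(154*s^2 - 122*s) + 24*s^3 - 22*s^2 - s + 3
(5) = -6*y^2 - 30*y - 24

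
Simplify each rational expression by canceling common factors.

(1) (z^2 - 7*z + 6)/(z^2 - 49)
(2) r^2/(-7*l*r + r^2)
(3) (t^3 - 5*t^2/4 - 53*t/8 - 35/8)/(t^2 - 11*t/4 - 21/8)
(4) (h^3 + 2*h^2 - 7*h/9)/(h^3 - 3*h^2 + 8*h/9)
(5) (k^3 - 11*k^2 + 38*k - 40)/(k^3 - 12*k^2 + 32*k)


(1) = (z^2 - 7*z + 6)/(z^2 - 49)
(2) = r/(-7*l + r)
(3) = (4*t^2 + 9*t + 5)/(4*t + 3)
(4) = (3*h + 7)/(3*h - 8)
(5) = (k^2 - 7*k + 10)/(k^2 - 8*k)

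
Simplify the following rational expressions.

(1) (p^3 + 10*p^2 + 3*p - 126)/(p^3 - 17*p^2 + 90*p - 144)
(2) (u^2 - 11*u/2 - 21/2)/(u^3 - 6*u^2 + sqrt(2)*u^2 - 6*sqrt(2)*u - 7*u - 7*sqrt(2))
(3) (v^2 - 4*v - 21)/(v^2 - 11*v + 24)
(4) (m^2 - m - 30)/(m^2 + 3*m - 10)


(1) = (p^2 + 13*p + 42)/(p^2 - 14*p + 48)
(2) = (2*u + 3)/(2*u^2 + u*(2 + 2*sqrt(2)) + 2*sqrt(2))
(3) = (v^2 - 4*v - 21)/(v^2 - 11*v + 24)
(4) = (m - 6)/(m - 2)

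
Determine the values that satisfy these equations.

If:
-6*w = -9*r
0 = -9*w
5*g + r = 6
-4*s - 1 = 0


Then:
g = 6/5
r = 0
s = -1/4
w = 0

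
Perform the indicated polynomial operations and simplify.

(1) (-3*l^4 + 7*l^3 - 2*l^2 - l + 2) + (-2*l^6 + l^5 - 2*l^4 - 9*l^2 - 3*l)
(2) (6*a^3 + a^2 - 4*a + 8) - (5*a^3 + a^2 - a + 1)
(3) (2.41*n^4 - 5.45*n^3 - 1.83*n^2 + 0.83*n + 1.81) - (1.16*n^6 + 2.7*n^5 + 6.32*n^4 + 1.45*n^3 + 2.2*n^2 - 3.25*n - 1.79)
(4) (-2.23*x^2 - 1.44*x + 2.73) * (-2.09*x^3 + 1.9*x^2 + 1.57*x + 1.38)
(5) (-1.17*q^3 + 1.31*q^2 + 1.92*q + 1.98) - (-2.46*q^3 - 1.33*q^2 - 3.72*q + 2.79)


(1) = -2*l^6 + l^5 - 5*l^4 + 7*l^3 - 11*l^2 - 4*l + 2
(2) = a^3 - 3*a + 7
(3) = -1.16*n^6 - 2.7*n^5 - 3.91*n^4 - 6.9*n^3 - 4.03*n^2 + 4.08*n + 3.6
(4) = 4.6607*x^5 - 1.2274*x^4 - 11.9428*x^3 - 0.1512*x^2 + 2.2989*x + 3.7674
(5) = 1.29*q^3 + 2.64*q^2 + 5.64*q - 0.81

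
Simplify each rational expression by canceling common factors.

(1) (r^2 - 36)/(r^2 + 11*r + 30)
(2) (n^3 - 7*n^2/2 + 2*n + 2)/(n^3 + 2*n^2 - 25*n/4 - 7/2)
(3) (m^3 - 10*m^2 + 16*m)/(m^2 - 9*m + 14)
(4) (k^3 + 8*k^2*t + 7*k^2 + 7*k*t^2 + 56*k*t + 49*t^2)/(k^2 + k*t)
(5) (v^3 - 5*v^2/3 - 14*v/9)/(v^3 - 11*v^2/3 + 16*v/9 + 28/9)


(1) = (r - 6)/(r + 5)
(2) = (2*n - 4)/(2*n + 7)
(3) = (m^2 - 8*m)/(m - 7)
(4) = (k^2 + 7*k*t + 7*k + 49*t)/k
(5) = v/(v - 2)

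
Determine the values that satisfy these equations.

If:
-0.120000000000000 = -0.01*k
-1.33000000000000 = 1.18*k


Then:
No Solution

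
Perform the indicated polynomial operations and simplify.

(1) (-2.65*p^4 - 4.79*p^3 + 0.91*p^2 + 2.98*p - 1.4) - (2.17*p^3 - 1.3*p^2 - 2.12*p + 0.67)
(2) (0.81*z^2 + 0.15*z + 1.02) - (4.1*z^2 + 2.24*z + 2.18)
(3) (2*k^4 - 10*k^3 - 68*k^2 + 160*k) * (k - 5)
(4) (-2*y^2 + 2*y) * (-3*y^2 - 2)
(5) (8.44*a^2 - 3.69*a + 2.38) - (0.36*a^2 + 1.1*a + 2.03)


(1) = -2.65*p^4 - 6.96*p^3 + 2.21*p^2 + 5.1*p - 2.07
(2) = -3.29*z^2 - 2.09*z - 1.16
(3) = 2*k^5 - 20*k^4 - 18*k^3 + 500*k^2 - 800*k
(4) = 6*y^4 - 6*y^3 + 4*y^2 - 4*y
(5) = 8.08*a^2 - 4.79*a + 0.35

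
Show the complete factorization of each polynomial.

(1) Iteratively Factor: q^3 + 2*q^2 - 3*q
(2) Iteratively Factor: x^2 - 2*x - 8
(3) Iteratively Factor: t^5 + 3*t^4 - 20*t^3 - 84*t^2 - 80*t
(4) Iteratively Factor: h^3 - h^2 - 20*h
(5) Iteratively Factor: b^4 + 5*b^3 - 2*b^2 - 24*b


(1) = (q)*(q^2 + 2*q - 3) = q*(q + 3)*(q - 1)
(2) = (x + 2)*(x - 4)
(3) = (t - 5)*(t^4 + 8*t^3 + 20*t^2 + 16*t) = (t - 5)*(t + 2)*(t^3 + 6*t^2 + 8*t) = (t - 5)*(t + 2)*(t + 4)*(t^2 + 2*t) = (t - 5)*(t + 2)^2*(t + 4)*(t)
(4) = (h - 5)*(h^2 + 4*h) = h*(h - 5)*(h + 4)
(5) = (b + 4)*(b^3 + b^2 - 6*b) = (b + 3)*(b + 4)*(b^2 - 2*b) = b*(b + 3)*(b + 4)*(b - 2)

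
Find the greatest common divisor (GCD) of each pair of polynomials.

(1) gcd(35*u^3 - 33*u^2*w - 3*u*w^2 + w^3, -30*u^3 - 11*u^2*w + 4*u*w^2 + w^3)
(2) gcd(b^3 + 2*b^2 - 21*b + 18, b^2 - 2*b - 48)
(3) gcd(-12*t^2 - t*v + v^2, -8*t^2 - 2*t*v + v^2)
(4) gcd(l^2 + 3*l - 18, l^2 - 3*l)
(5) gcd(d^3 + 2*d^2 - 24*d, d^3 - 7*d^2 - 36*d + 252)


(1) = gcd((-7*u + w)*(-u + w)*(5*u + w), (-3*u + w)*(2*u + w)*(5*u + w)) = 5*u + w
(2) = b + 6
(3) = 4*t - v
(4) = l - 3
(5) = gcd(d*(d - 4)*(d + 6), (d - 7)*(d - 6)*(d + 6)) = d + 6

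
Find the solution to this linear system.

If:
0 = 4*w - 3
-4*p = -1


Then:
p = 1/4
w = 3/4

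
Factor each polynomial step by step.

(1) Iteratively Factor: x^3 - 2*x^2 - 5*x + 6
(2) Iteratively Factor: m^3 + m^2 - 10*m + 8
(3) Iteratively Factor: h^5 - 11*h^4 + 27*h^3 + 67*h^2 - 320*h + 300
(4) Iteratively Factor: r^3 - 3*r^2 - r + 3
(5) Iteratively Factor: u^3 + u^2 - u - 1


(1) = (x - 1)*(x^2 - x - 6) = (x - 1)*(x + 2)*(x - 3)
(2) = (m - 2)*(m^2 + 3*m - 4) = (m - 2)*(m + 4)*(m - 1)
(3) = (h + 3)*(h^4 - 14*h^3 + 69*h^2 - 140*h + 100) = (h - 5)*(h + 3)*(h^3 - 9*h^2 + 24*h - 20) = (h - 5)^2*(h + 3)*(h^2 - 4*h + 4) = (h - 5)^2*(h - 2)*(h + 3)*(h - 2)
(4) = (r - 3)*(r^2 - 1) = (r - 3)*(r - 1)*(r + 1)
(5) = (u + 1)*(u^2 - 1) = (u + 1)^2*(u - 1)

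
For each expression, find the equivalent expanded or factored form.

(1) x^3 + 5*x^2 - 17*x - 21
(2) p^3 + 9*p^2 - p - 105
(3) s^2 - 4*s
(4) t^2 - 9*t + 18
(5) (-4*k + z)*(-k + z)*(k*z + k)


(1) = (x - 3)*(x + 1)*(x + 7)
(2) = (p - 3)*(p + 5)*(p + 7)
(3) = s*(s - 4)
(4) = (t - 6)*(t - 3)
(5) = 4*k^3*z + 4*k^3 - 5*k^2*z^2 - 5*k^2*z + k*z^3 + k*z^2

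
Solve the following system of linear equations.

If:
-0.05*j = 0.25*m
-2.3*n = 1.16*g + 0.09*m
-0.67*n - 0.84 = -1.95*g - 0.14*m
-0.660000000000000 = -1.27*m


Then:
g = 0.33
j = -2.60
m = 0.52
n = -0.19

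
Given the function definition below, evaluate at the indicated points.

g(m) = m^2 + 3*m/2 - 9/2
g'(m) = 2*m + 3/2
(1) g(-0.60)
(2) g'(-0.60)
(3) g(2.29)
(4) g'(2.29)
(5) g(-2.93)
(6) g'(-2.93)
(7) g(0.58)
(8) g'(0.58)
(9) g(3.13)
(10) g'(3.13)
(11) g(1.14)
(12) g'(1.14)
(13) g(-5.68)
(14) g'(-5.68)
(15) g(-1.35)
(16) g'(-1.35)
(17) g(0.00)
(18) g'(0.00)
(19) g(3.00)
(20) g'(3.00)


(1) = -5.04
(2) = 0.30
(3) = 4.18
(4) = 6.08
(5) = -0.31
(6) = -4.36
(7) = -3.29
(8) = 2.66
(9) = 9.99
(10) = 7.76
(11) = -1.49
(12) = 3.78
(13) = 19.24
(14) = -9.86
(15) = -4.70
(16) = -1.20
(17) = -4.50
(18) = 1.50
(19) = 9.00
(20) = 7.50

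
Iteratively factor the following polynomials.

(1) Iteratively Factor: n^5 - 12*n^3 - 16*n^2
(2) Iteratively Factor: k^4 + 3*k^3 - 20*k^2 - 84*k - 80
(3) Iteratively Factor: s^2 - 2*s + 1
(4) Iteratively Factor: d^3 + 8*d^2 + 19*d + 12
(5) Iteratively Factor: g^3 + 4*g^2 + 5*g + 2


(1) = (n)*(n^4 - 12*n^2 - 16*n) = n^2*(n^3 - 12*n - 16) = n^2*(n + 2)*(n^2 - 2*n - 8) = n^2*(n + 2)^2*(n - 4)
(2) = (k + 2)*(k^3 + k^2 - 22*k - 40) = (k + 2)^2*(k^2 - k - 20) = (k + 2)^2*(k + 4)*(k - 5)
(3) = (s - 1)*(s - 1)
(4) = (d + 4)*(d^2 + 4*d + 3) = (d + 3)*(d + 4)*(d + 1)
(5) = (g + 2)*(g^2 + 2*g + 1) = (g + 1)*(g + 2)*(g + 1)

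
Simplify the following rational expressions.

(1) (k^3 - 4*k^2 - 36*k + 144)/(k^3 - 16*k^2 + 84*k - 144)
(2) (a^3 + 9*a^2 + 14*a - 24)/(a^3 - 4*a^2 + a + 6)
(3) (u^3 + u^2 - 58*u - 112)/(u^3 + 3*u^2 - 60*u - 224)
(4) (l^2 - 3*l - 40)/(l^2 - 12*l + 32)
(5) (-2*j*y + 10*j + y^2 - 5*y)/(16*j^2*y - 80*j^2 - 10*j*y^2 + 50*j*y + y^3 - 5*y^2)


(1) = (k + 6)/(k - 6)
(2) = (a^3 + 9*a^2 + 14*a - 24)/(a^3 - 4*a^2 + a + 6)
(3) = (u + 2)/(u + 4)
(4) = (l + 5)/(l - 4)
(5) = 1/(-8*j + y)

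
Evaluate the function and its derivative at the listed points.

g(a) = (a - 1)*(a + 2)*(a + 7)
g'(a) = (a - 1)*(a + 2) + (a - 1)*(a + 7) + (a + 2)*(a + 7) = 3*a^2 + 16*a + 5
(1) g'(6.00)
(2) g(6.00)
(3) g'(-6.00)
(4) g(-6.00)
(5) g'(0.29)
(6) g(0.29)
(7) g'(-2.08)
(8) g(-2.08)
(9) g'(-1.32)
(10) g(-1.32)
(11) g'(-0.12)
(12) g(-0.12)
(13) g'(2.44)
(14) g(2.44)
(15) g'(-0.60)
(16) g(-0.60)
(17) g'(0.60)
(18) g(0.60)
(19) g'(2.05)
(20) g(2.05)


(1) = 209.00
(2) = 520.00
(3) = 17.00
(4) = 28.00
(5) = 9.89
(6) = -11.85
(7) = -15.30
(8) = 1.21
(9) = -10.89
(10) = -8.96
(11) = 3.12
(12) = -14.49
(13) = 61.90
(14) = 60.36
(15) = -3.52
(16) = -14.34
(17) = 15.68
(18) = -7.90
(19) = 50.41
(20) = 38.49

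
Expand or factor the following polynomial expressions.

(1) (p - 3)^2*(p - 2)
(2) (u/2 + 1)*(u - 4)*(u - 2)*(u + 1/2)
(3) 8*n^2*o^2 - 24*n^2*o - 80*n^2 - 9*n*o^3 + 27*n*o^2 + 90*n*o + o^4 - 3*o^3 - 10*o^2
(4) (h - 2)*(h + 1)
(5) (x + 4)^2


(1) = p^3 - 8*p^2 + 21*p - 18
(2) = u^4/2 - 7*u^3/4 - 3*u^2 + 7*u + 4
(3) = (-8*n + o)*(-n + o)*(o - 5)*(o + 2)
(4) = h^2 - h - 2
(5) = x^2 + 8*x + 16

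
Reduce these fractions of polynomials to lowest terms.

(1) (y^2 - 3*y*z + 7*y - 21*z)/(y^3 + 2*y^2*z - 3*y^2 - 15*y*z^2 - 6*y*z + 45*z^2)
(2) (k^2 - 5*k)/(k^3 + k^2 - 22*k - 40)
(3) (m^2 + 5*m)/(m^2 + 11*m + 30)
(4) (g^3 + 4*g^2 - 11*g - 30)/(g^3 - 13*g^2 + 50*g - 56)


(1) = (y + 7)/(y^2 + 5*y*z - 3*y - 15*z)
(2) = k/(k^2 + 6*k + 8)
(3) = m/(m + 6)
(4) = (g^3 + 4*g^2 - 11*g - 30)/(g^3 - 13*g^2 + 50*g - 56)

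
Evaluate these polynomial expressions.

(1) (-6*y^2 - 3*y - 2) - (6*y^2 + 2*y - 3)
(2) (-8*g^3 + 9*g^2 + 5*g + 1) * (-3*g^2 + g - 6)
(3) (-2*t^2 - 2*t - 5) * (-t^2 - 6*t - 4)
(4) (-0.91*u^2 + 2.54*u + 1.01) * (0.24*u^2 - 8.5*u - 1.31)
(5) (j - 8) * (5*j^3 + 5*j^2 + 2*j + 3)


(1) = -12*y^2 - 5*y + 1
(2) = 24*g^5 - 35*g^4 + 42*g^3 - 52*g^2 - 29*g - 6
(3) = 2*t^4 + 14*t^3 + 25*t^2 + 38*t + 20
(4) = -0.2184*u^4 + 8.3446*u^3 - 20.1555*u^2 - 11.9124*u - 1.3231
(5) = 5*j^4 - 35*j^3 - 38*j^2 - 13*j - 24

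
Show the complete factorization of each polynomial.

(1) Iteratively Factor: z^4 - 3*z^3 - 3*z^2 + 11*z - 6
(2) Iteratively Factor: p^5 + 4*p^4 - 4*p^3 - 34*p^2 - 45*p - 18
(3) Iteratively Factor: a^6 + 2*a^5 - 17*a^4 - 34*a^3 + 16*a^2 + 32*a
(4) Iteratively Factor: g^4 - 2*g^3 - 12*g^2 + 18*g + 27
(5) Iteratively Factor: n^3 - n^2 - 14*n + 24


(1) = (z + 2)*(z^3 - 5*z^2 + 7*z - 3) = (z - 1)*(z + 2)*(z^2 - 4*z + 3) = (z - 3)*(z - 1)*(z + 2)*(z - 1)
(2) = (p + 3)*(p^4 + p^3 - 7*p^2 - 13*p - 6) = (p - 3)*(p + 3)*(p^3 + 4*p^2 + 5*p + 2) = (p - 3)*(p + 1)*(p + 3)*(p^2 + 3*p + 2) = (p - 3)*(p + 1)*(p + 2)*(p + 3)*(p + 1)
(3) = (a + 1)*(a^5 + a^4 - 18*a^3 - 16*a^2 + 32*a) = (a + 1)*(a + 4)*(a^4 - 3*a^3 - 6*a^2 + 8*a) = a*(a + 1)*(a + 4)*(a^3 - 3*a^2 - 6*a + 8) = a*(a + 1)*(a + 2)*(a + 4)*(a^2 - 5*a + 4) = a*(a - 1)*(a + 1)*(a + 2)*(a + 4)*(a - 4)
(4) = (g + 3)*(g^3 - 5*g^2 + 3*g + 9) = (g + 1)*(g + 3)*(g^2 - 6*g + 9) = (g - 3)*(g + 1)*(g + 3)*(g - 3)
(5) = (n - 2)*(n^2 + n - 12) = (n - 2)*(n + 4)*(n - 3)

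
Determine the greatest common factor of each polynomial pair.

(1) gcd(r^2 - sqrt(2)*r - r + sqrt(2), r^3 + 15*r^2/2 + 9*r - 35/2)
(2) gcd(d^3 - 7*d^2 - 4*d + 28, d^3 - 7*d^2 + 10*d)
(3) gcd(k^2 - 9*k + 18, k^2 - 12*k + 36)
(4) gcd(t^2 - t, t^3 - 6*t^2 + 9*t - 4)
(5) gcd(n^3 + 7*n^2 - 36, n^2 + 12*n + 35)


(1) = gcd((r - 1)*(r - sqrt(2)), (r - 1)*(r + 7/2)*(r + 5)) = r - 1
(2) = d - 2
(3) = k - 6
(4) = gcd(t*(t - 1), (t - 4)*(t - 1)^2) = t - 1
(5) = gcd((n - 2)*(n + 3)*(n + 6), (n + 5)*(n + 7)) = 1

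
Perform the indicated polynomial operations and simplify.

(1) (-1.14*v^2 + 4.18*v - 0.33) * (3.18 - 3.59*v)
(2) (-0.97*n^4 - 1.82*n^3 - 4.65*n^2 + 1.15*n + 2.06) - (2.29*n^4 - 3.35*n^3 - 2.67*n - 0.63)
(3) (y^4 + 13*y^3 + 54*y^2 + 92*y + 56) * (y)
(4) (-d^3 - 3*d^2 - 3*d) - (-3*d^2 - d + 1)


(1) = 4.0926*v^3 - 18.6314*v^2 + 14.4771*v - 1.0494
(2) = -3.26*n^4 + 1.53*n^3 - 4.65*n^2 + 3.82*n + 2.69
(3) = y^5 + 13*y^4 + 54*y^3 + 92*y^2 + 56*y
(4) = -d^3 - 2*d - 1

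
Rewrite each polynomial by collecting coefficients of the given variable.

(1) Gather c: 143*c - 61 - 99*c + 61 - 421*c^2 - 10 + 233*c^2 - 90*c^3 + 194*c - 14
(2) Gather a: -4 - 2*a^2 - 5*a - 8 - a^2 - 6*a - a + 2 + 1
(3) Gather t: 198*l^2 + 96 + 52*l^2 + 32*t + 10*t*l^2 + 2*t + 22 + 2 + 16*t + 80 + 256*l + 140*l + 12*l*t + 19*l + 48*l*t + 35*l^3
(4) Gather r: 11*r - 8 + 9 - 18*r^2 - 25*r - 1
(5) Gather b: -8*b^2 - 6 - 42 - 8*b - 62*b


(1) = -90*c^3 - 188*c^2 + 238*c - 24
(2) = -3*a^2 - 12*a - 9
(3) = 35*l^3 + 250*l^2 + 415*l + t*(10*l^2 + 60*l + 50) + 200
(4) = -18*r^2 - 14*r
(5) = -8*b^2 - 70*b - 48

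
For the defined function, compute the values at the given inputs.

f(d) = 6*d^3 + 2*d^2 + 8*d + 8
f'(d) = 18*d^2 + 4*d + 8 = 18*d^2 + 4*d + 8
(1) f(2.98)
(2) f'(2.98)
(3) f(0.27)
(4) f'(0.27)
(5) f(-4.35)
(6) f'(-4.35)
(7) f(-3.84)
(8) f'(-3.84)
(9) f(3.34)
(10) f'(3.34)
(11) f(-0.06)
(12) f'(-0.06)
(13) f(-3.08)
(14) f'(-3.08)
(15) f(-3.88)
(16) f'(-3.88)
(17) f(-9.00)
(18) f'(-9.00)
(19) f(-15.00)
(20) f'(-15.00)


(1) = 208.38
(2) = 179.77
(3) = 10.42
(4) = 10.39
(5) = -482.83
(6) = 331.20
(7) = -332.97
(8) = 258.06
(9) = 280.59
(10) = 222.16
(11) = 7.53
(12) = 7.82
(13) = -172.98
(14) = 166.44
(15) = -343.40
(16) = 263.46
(17) = -4276.00
(18) = 1430.00
(19) = -19912.00
(20) = 3998.00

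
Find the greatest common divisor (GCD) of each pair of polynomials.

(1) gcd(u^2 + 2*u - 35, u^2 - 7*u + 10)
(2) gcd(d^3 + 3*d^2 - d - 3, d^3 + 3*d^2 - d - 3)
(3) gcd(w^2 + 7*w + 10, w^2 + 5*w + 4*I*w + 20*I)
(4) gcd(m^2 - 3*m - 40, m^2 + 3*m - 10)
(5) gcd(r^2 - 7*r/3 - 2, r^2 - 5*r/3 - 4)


(1) = u - 5
(2) = d^3 + 3*d^2 - d - 3
(3) = w + 5
(4) = m + 5
(5) = r - 3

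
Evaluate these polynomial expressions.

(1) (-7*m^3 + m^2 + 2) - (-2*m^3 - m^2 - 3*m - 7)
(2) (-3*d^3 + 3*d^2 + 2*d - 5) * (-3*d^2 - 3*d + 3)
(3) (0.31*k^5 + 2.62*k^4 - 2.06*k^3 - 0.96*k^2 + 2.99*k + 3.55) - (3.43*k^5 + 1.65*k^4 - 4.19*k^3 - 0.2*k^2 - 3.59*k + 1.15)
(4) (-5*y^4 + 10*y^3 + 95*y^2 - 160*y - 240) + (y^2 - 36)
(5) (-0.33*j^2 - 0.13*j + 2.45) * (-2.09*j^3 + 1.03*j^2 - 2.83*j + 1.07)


(1) = -5*m^3 + 2*m^2 + 3*m + 9
(2) = 9*d^5 - 24*d^3 + 18*d^2 + 21*d - 15
(3) = -3.12*k^5 + 0.97*k^4 + 2.13*k^3 - 0.76*k^2 + 6.58*k + 2.4
(4) = -5*y^4 + 10*y^3 + 96*y^2 - 160*y - 276
(5) = 0.6897*j^5 - 0.0682*j^4 - 4.3205*j^3 + 2.5383*j^2 - 7.0726*j + 2.6215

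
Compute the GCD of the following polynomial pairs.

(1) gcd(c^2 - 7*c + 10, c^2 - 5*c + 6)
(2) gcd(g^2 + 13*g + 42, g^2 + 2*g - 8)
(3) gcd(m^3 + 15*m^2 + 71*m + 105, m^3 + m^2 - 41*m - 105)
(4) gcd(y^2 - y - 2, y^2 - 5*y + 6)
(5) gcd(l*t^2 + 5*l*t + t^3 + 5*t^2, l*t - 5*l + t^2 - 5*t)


(1) = gcd((c - 5)*(c - 2), (c - 3)*(c - 2)) = c - 2
(2) = 1
(3) = m^2 + 8*m + 15
(4) = gcd((y - 2)*(y + 1), (y - 3)*(y - 2)) = y - 2
(5) = gcd(t*(l + t)*(t + 5), (l + t)*(t - 5)) = l + t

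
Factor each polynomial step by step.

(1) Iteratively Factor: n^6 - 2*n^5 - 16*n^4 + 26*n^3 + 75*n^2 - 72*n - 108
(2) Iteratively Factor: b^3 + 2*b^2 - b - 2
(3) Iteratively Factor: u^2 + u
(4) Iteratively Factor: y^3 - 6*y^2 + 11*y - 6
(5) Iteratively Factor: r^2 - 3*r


(1) = (n - 3)*(n^5 + n^4 - 13*n^3 - 13*n^2 + 36*n + 36) = (n - 3)*(n - 2)*(n^4 + 3*n^3 - 7*n^2 - 27*n - 18) = (n - 3)^2*(n - 2)*(n^3 + 6*n^2 + 11*n + 6) = (n - 3)^2*(n - 2)*(n + 3)*(n^2 + 3*n + 2) = (n - 3)^2*(n - 2)*(n + 2)*(n + 3)*(n + 1)
(2) = (b - 1)*(b^2 + 3*b + 2) = (b - 1)*(b + 2)*(b + 1)
(3) = (u)*(u + 1)
(4) = (y - 2)*(y^2 - 4*y + 3) = (y - 2)*(y - 1)*(y - 3)
(5) = (r - 3)*(r)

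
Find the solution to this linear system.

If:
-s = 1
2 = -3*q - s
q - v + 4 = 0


Then:
q = -1/3
s = -1
v = 11/3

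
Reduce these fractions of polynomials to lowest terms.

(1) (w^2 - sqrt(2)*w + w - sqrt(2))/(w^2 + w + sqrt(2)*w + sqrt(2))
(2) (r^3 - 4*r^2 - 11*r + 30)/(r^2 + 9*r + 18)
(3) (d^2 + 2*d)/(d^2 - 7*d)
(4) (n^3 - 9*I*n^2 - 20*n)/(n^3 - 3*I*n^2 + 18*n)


(1) = (w - sqrt(2))/(w + sqrt(2))
(2) = (r^2 - 7*r + 10)/(r + 6)
(3) = (d + 2)/(d - 7)
(4) = (n^2 - 9*I*n - 20)/(n^2 - 3*I*n + 18)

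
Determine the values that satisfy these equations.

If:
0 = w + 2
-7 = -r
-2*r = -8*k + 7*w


Then:
k = 0
r = 7
w = -2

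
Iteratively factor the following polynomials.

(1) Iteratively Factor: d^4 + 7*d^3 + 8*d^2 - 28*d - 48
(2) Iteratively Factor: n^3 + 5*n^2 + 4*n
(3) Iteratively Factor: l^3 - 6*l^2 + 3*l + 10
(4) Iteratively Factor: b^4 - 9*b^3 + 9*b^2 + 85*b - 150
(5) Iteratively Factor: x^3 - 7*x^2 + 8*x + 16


(1) = (d + 3)*(d^3 + 4*d^2 - 4*d - 16) = (d + 3)*(d + 4)*(d^2 - 4) = (d - 2)*(d + 3)*(d + 4)*(d + 2)
(2) = (n + 1)*(n^2 + 4*n) = n*(n + 1)*(n + 4)
(3) = (l + 1)*(l^2 - 7*l + 10) = (l - 5)*(l + 1)*(l - 2)
(4) = (b - 5)*(b^3 - 4*b^2 - 11*b + 30) = (b - 5)^2*(b^2 + b - 6) = (b - 5)^2*(b + 3)*(b - 2)
(5) = (x - 4)*(x^2 - 3*x - 4) = (x - 4)^2*(x + 1)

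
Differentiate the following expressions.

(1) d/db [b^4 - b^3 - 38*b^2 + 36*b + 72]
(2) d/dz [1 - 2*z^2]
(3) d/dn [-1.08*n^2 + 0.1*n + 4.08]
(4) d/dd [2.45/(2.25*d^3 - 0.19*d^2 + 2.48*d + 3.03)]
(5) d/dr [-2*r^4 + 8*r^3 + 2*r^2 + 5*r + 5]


(1) = 4*b^3 - 3*b^2 - 76*b + 36
(2) = -4*z
(3) = 0.1 - 2.16*n
(4) = (-16.5375*d^2 + 0.931*d - 6.076)/(2.25*d^3 - 0.19*d^2 + 2.48*d + 3.03)^2
(5) = -8*r^3 + 24*r^2 + 4*r + 5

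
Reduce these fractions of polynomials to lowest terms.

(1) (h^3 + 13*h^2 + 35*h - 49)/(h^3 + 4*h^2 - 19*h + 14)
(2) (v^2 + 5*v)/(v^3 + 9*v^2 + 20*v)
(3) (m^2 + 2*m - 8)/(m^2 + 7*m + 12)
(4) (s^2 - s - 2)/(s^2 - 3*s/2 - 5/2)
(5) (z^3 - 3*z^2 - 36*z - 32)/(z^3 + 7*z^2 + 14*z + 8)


(1) = (h + 7)/(h - 2)
(2) = 1/(v + 4)
(3) = (m - 2)/(m + 3)
(4) = (2*s - 4)/(2*s - 5)
(5) = (z - 8)/(z + 2)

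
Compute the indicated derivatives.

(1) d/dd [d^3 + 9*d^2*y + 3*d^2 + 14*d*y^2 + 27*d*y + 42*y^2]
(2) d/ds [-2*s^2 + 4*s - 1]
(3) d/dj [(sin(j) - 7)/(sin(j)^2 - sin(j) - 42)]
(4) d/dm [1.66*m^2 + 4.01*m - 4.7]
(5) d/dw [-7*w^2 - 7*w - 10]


(1) = 3*d^2 + 18*d*y + 6*d + 14*y^2 + 27*y
(2) = 4 - 4*s
(3) = -cos(j)/(sin(j) + 6)^2
(4) = 3.32*m + 4.01
(5) = -14*w - 7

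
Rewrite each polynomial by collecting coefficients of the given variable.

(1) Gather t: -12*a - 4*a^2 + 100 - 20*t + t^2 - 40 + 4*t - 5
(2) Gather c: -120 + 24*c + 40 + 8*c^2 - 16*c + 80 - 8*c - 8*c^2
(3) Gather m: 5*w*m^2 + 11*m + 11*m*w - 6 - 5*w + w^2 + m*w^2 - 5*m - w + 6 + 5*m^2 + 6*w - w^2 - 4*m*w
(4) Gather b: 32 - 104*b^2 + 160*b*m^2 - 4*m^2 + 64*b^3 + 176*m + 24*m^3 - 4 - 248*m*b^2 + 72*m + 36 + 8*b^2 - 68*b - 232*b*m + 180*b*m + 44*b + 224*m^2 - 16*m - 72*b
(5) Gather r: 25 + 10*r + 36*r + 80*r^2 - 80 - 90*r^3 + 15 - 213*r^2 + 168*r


(1) = -4*a^2 - 12*a + t^2 - 16*t + 55
(2) = 0
(3) = m^2*(5*w + 5) + m*(w^2 + 7*w + 6)
(4) = 64*b^3 + b^2*(-248*m - 96) + b*(160*m^2 - 52*m - 96) + 24*m^3 + 220*m^2 + 232*m + 64
(5) = -90*r^3 - 133*r^2 + 214*r - 40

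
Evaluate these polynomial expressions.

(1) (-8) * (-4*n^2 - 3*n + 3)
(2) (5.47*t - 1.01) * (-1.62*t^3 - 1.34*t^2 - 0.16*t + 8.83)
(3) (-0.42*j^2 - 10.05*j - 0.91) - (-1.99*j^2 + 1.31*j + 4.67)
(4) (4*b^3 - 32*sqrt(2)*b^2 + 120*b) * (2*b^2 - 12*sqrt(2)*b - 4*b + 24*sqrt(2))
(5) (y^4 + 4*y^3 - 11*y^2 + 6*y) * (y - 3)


(1) = 32*n^2 + 24*n - 24
(2) = -8.8614*t^4 - 5.6936*t^3 + 0.4782*t^2 + 48.4617*t - 8.9183
(3) = 1.57*j^2 - 11.36*j - 5.58
(4) = 8*b^5 - 112*sqrt(2)*b^4 - 16*b^4 + 224*sqrt(2)*b^3 + 1008*b^3 - 1440*sqrt(2)*b^2 - 2016*b^2 + 2880*sqrt(2)*b
(5) = y^5 + y^4 - 23*y^3 + 39*y^2 - 18*y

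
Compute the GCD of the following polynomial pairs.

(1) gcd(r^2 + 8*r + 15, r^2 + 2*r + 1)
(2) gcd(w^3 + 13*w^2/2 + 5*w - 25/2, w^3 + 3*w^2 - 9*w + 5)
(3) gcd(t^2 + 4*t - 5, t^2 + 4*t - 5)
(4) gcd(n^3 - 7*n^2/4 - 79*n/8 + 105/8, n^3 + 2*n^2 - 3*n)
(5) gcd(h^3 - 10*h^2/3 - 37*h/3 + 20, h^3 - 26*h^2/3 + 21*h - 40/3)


(1) = gcd((r + 3)*(r + 5), (r + 1)^2) = 1
(2) = gcd((w - 1)*(w + 5/2)*(w + 5), (w - 1)^2*(w + 5)) = w^2 + 4*w - 5
(3) = gcd((t - 1)*(t + 5), (t - 1)*(t + 5)) = t^2 + 4*t - 5
(4) = n + 3
(5) = h - 5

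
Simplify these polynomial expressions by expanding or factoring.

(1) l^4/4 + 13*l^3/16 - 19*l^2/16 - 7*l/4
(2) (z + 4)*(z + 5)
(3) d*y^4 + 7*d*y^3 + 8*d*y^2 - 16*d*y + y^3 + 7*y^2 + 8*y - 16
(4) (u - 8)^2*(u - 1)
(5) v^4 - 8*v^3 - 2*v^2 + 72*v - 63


(1) = l*(l/4 + 1)*(l - 7/4)*(l + 1)
(2) = z^2 + 9*z + 20
(3) = (y - 1)*(y + 4)^2*(d*y + 1)
(4) = u^3 - 17*u^2 + 80*u - 64
(5) = (v - 7)*(v - 3)*(v - 1)*(v + 3)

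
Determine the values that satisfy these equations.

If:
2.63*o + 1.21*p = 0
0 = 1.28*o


Then:
o = 0.00
p = 0.00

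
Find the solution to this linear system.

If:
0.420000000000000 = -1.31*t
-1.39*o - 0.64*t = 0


Then:
o = 0.15
t = -0.32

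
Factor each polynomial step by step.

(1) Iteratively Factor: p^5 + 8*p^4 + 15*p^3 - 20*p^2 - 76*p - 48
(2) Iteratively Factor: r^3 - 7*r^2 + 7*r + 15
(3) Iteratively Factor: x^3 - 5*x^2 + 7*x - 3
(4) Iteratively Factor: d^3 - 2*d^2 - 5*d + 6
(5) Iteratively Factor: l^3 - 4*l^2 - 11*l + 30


(1) = (p + 1)*(p^4 + 7*p^3 + 8*p^2 - 28*p - 48) = (p + 1)*(p + 4)*(p^3 + 3*p^2 - 4*p - 12) = (p - 2)*(p + 1)*(p + 4)*(p^2 + 5*p + 6) = (p - 2)*(p + 1)*(p + 3)*(p + 4)*(p + 2)
(2) = (r - 3)*(r^2 - 4*r - 5) = (r - 5)*(r - 3)*(r + 1)
(3) = (x - 1)*(x^2 - 4*x + 3) = (x - 3)*(x - 1)*(x - 1)
(4) = (d + 2)*(d^2 - 4*d + 3) = (d - 3)*(d + 2)*(d - 1)
(5) = (l + 3)*(l^2 - 7*l + 10) = (l - 5)*(l + 3)*(l - 2)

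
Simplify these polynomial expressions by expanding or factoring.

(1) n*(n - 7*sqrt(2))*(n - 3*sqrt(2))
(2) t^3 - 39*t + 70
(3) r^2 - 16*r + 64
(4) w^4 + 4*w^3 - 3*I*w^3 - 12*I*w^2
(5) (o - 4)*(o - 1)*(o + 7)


(1) = n^3 - 10*sqrt(2)*n^2 + 42*n
(2) = (t - 5)*(t - 2)*(t + 7)
(3) = (r - 8)^2
(4) = w^2*(w + 4)*(w - 3*I)
(5) = o^3 + 2*o^2 - 31*o + 28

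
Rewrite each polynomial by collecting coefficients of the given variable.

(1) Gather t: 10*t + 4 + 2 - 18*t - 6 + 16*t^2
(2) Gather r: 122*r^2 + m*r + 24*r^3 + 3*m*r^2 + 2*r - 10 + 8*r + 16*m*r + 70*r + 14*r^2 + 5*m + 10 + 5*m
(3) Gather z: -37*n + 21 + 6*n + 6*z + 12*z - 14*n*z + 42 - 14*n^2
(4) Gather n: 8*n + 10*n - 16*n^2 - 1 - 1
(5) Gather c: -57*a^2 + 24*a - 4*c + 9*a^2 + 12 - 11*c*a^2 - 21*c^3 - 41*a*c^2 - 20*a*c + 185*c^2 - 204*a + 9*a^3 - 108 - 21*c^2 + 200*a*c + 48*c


(1) = 16*t^2 - 8*t
(2) = 10*m + 24*r^3 + r^2*(3*m + 136) + r*(17*m + 80)
(3) = -14*n^2 - 31*n + z*(18 - 14*n) + 63
(4) = -16*n^2 + 18*n - 2
(5) = 9*a^3 - 48*a^2 - 180*a - 21*c^3 + c^2*(164 - 41*a) + c*(-11*a^2 + 180*a + 44) - 96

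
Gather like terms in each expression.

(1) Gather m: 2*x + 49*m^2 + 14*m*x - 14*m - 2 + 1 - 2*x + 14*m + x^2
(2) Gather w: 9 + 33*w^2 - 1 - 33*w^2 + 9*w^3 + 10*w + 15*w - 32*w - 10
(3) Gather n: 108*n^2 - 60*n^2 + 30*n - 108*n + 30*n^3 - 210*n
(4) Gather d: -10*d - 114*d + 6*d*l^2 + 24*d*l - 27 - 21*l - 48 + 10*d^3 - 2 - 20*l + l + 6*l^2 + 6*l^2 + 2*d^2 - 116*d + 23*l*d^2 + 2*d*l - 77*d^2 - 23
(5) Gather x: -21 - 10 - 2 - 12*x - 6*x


(1) = 49*m^2 + 14*m*x + x^2 - 1
(2) = 9*w^3 - 7*w - 2
(3) = 30*n^3 + 48*n^2 - 288*n
(4) = 10*d^3 + d^2*(23*l - 75) + d*(6*l^2 + 26*l - 240) + 12*l^2 - 40*l - 100
(5) = -18*x - 33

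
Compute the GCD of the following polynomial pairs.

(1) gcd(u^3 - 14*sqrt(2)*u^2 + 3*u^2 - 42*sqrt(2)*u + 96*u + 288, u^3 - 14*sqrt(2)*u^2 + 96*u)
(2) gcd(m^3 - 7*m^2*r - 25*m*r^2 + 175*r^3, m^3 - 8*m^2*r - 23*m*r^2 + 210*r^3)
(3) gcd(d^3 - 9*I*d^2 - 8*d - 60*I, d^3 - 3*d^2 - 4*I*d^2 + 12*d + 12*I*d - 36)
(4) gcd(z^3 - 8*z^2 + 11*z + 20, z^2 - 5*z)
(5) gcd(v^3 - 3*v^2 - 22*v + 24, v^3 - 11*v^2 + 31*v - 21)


(1) = u^2 - 14*sqrt(2)*u + 96
(2) = -m^2 + 2*m*r + 35*r^2
(3) = gcd((d - 6*I)*(d - 5*I)*(d + 2*I), (d - 3)*(d - 6*I)*(d + 2*I)) = d^2 - 4*I*d + 12
(4) = z - 5
(5) = v - 1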